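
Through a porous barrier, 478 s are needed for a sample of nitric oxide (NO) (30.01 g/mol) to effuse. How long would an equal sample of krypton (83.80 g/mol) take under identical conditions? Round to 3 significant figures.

799 s

Graham's law gives t_Kr/t_NO = √(M_Kr/M_NO) = √(83.80/30.01) = √2.792 = 1.671.
So the time for Kr is 478 × 1.671 = 799 s.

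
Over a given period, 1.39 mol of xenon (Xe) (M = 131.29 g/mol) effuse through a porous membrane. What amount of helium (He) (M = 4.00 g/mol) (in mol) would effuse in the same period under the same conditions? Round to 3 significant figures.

By Graham's law, rate_He/rate_Xe = √(M_Xe/M_He) = √(131.29/4.00) = √32.82 = 5.729.
So the amount for He is 1.39 × 5.729 = 7.96 mol.

7.96 mol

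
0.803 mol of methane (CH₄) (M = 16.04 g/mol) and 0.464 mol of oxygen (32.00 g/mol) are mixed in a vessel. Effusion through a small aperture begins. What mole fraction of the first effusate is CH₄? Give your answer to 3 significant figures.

0.710

Rate_i ∝ x_i/√M_i (Graham's law weighted by mole fraction), so the effusate composition follows n_i/√M_i.
x_CH₄(eff) = (n_CH₄/√M_CH₄) / (n_CH₄/√M_CH₄ + n_O₂/√M_O₂)
= (0.803/√16.04) / (0.803/√16.04 + 0.464/√32.00) = 0.2005/(0.2005 + 0.08202) = 0.710.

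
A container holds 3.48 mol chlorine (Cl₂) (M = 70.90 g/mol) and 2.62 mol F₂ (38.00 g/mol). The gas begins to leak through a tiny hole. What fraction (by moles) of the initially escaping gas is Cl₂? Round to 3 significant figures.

0.493

Each component's effusion rate ∝ (its partial pressure)·(1/√M) ∝ n_i/√M_i.
x_Cl₂(eff) = (n_Cl₂/√M_Cl₂) / (n_Cl₂/√M_Cl₂ + n_F₂/√M_F₂)
= (3.48/√70.90) / (3.48/√70.90 + 2.62/√38.00) = 0.4133/(0.4133 + 0.4250) = 0.493.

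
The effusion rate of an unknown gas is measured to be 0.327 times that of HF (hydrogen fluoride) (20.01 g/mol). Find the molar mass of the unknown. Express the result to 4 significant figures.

187.1 g/mol

From Graham's law, rate_X/rate_HF = √(M_HF/M_X).
0.327 = √(20.01/M_X)
M_X = 20.01 / 0.327² = 20.01 / 0.1069 = 187.1 g/mol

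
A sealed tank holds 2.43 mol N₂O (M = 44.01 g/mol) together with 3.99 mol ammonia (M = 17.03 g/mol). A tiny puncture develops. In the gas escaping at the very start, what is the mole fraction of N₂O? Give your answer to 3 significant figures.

0.275

Each component's effusion rate ∝ (its partial pressure)·(1/√M) ∝ n_i/√M_i.
So x_N₂O in the escaping gas = (n_N₂O/√M_N₂O) / Σ(n_i/√M_i)
= (2.43/√44.01) / (2.43/√44.01 + 3.99/√17.03) = 0.3663/(0.3663 + 0.9669) = 0.275.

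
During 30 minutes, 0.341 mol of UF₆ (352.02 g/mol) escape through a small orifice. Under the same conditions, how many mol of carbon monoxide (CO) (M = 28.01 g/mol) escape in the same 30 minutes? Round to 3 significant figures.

1.21 mol

Since effusion rate ∝ 1/√M, rate_CO/rate_UF₆ = √(M_UF₆/M_CO) = √(352.02/28.01) = √12.57 = 3.545.
So the amount for CO is 0.341 × 3.545 = 1.21 mol.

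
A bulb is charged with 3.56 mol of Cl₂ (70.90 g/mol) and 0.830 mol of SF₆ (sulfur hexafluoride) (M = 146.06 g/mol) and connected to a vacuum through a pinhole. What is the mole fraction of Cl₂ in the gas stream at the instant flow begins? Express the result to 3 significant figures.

Each component's effusion rate ∝ (its partial pressure)·(1/√M) ∝ n_i/√M_i.
x_Cl₂(eff) = (n_Cl₂/√M_Cl₂) / (n_Cl₂/√M_Cl₂ + n_SF₆/√M_SF₆)
= (3.56/√70.90) / (3.56/√70.90 + 0.830/√146.06) = 0.4228/(0.4228 + 0.06868) = 0.860.

0.860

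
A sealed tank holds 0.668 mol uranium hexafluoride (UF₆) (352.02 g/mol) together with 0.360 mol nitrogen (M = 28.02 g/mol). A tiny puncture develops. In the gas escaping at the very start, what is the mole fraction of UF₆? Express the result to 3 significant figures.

The effusion rate of species i is ∝ p_i/√M_i ∝ n_i/√M_i.
So x_UF₆ in the escaping gas = (n_UF₆/√M_UF₆) / Σ(n_i/√M_i)
= (0.668/√352.02) / (0.668/√352.02 + 0.360/√28.02) = 0.03560/(0.03560 + 0.06801) = 0.344.

0.344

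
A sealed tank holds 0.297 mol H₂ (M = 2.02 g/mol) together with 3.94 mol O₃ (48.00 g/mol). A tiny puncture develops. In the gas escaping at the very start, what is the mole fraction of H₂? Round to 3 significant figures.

Rate_i ∝ x_i/√M_i (Graham's law weighted by mole fraction), so the effusate composition follows n_i/√M_i.
Mole fraction of H₂ in the effusate = (n_H₂/√M_H₂) / (n_H₂/√M_H₂ + n_O₃/√M_O₃)
= (0.297/√2.02) / (0.297/√2.02 + 3.94/√48.00) = 0.2090/(0.2090 + 0.5687) = 0.269.

0.269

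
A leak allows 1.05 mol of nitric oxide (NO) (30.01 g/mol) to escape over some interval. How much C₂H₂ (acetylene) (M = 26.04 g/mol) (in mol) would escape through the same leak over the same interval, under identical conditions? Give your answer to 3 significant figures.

1.13 mol

Since effusion rate ∝ 1/√M, rate_C₂H₂/rate_NO = √(M_NO/M_C₂H₂) = √(30.01/26.04) = √1.152 = 1.074.
So the amount for C₂H₂ is 1.05 × 1.074 = 1.13 mol.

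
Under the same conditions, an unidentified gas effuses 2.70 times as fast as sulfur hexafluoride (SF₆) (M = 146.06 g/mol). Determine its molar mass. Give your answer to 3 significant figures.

Graham's law gives rate_X/rate_SF₆ = √(M_SF₆/M_X).
2.70 = √(146.06/M_X)
M_X = 146.06 / 2.70² = 146.06 / 7.290 = 20.0 g/mol

20.0 g/mol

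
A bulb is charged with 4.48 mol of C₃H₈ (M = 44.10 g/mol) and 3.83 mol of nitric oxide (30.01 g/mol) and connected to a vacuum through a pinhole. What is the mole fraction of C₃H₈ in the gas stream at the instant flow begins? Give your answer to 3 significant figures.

The effusion rate of species i is ∝ p_i/√M_i ∝ n_i/√M_i.
x_C₃H₈(eff) = (n_C₃H₈/√M_C₃H₈) / (n_C₃H₈/√M_C₃H₈ + n_NO/√M_NO)
= (4.48/√44.10) / (4.48/√44.10 + 3.83/√30.01) = 0.6746/(0.6746 + 0.6991) = 0.491.

0.491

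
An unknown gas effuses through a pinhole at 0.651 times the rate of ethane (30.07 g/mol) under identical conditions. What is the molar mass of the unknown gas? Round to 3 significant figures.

71.0 g/mol

From Graham's law, rate_X/rate_C₂H₆ = √(M_C₂H₆/M_X).
0.651 = √(30.07/M_X)
M_X = 30.07 / 0.651² = 30.07 / 0.4238 = 71.0 g/mol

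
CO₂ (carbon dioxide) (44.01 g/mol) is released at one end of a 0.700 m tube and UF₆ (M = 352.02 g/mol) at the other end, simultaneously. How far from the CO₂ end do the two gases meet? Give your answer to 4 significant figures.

In equal time, each gas travels a distance ∝ its rate ∝ 1/√M, so d_CO₂/d_UF₆ = √(M_UF₆/M_CO₂) = √(352.02/44.01) = 2.828.
With d_CO₂ + d_UF₆ = 0.700 m, d_UF₆ = 0.700/(1 + 2.828) = 0.1829 m.
d_CO₂ = 0.700 − 0.1829 = 0.5171 m.

0.5171 m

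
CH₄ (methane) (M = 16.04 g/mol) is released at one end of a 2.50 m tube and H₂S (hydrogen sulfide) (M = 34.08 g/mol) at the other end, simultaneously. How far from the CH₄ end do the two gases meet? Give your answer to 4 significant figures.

1.483 m

The fronts meet when d_CH₄ + d_H₂S = L with d_CH₄/d_H₂S = √(M_H₂S/M_CH₄) (Graham's law). Here √(M_H₂S/M_CH₄) = √(34.08/16.04) = 1.458.
With d_CH₄ + d_H₂S = 2.50 m, d_H₂S = 2.50/(1 + 1.458) = 1.017 m.
d_CH₄ = 2.50 − 1.017 = 1.483 m.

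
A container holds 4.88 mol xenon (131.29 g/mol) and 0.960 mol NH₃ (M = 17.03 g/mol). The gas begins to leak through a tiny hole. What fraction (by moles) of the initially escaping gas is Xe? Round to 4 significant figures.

0.6467

Rate_i ∝ x_i/√M_i (Graham's law weighted by mole fraction), so the effusate composition follows n_i/√M_i.
So x_Xe in the escaping gas = (n_Xe/√M_Xe) / Σ(n_i/√M_i)
= (4.88/√131.29) / (4.88/√131.29 + 0.960/√17.03) = 0.4259/(0.4259 + 0.2326) = 0.6467.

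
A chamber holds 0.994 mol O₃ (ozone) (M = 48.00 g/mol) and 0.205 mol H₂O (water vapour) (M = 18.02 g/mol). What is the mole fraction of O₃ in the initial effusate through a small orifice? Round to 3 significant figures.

0.748

Each component's effusion rate ∝ (its partial pressure)·(1/√M) ∝ n_i/√M_i.
Mole fraction of O₃ in the effusate = (n_O₃/√M_O₃) / (n_O₃/√M_O₃ + n_H₂O/√M_H₂O)
= (0.994/√48.00) / (0.994/√48.00 + 0.205/√18.02) = 0.1435/(0.1435 + 0.04829) = 0.748.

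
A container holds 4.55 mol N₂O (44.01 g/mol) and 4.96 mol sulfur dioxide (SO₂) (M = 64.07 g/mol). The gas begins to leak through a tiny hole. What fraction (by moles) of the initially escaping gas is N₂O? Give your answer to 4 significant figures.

0.5254

The effusion rate of species i is ∝ p_i/√M_i ∝ n_i/√M_i.
So x_N₂O in the escaping gas = (n_N₂O/√M_N₂O) / Σ(n_i/√M_i)
= (4.55/√44.01) / (4.55/√44.01 + 4.96/√64.07) = 0.6859/(0.6859 + 0.6197) = 0.5254.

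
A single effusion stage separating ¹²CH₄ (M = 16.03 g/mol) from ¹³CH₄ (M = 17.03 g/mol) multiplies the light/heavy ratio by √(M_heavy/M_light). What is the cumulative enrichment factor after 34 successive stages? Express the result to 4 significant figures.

Each stage multiplies the ratio by α = √(17.03/16.03), so after 34 stages the overall factor is α^34 = (17.03/16.03)^(34/2).
= 1.06238^17 = 2.798.

2.798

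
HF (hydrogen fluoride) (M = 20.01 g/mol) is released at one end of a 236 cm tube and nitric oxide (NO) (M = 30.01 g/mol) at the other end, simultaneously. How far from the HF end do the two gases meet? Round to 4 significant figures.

129.9 cm

The fronts meet when d_HF + d_NO = L with d_HF/d_NO = √(M_NO/M_HF) (Graham's law). Here √(M_NO/M_HF) = √(30.01/20.01) = 1.225.
With d_HF + d_NO = 236 cm, d_NO = 236/(1 + 1.225) = 106.1 cm.
d_HF = 236 − 106.1 = 129.9 cm.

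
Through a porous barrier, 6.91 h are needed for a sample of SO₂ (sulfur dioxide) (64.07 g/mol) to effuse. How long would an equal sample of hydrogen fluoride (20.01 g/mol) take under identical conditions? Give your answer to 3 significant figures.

3.86 h

From Graham's law, t_HF/t_SO₂ = √(M_HF/M_SO₂) = √(20.01/64.07) = √0.3123 = 0.5589.
So the time for HF is 6.91 × 0.5589 = 3.86 h.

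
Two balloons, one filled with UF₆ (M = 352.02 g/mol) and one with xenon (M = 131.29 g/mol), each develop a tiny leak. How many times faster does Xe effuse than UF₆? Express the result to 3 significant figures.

By Graham's law, rate_Xe/rate_UF₆ = √(M_UF₆/M_Xe) = √(352.02/131.29) = √2.681 = 1.64.

1.64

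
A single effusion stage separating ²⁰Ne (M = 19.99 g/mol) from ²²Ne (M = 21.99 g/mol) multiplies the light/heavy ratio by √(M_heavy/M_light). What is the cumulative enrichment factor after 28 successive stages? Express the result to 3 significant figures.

3.80

Overall factor = α^28 with α = √(21.99/19.99), i.e. (21.99/19.99)^(28/2).
= 1.10005^14 = 3.80.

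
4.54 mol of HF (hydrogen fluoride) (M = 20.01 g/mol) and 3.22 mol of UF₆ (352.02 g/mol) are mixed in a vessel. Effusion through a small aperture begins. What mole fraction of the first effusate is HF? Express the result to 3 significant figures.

0.855

Each component's effusion rate ∝ (its partial pressure)·(1/√M) ∝ n_i/√M_i.
So x_HF in the escaping gas = (n_HF/√M_HF) / Σ(n_i/√M_i)
= (4.54/√20.01) / (4.54/√20.01 + 3.22/√352.02) = 1.015/(1.015 + 0.1716) = 0.855.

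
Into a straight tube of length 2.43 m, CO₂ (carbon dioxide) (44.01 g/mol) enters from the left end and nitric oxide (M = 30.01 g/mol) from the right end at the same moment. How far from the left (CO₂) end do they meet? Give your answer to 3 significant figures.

1.10 m

The fronts meet when d_CO₂ + d_NO = L with d_CO₂/d_NO = √(M_NO/M_CO₂) (Graham's law). Here √(M_NO/M_CO₂) = √(30.01/44.01) = 0.8258.
With d_CO₂ + d_NO = 2.43 m, d_NO = 2.43/(1 + 0.8258) = 1.331 m.
d_CO₂ = 2.43 − 1.331 = 1.10 m.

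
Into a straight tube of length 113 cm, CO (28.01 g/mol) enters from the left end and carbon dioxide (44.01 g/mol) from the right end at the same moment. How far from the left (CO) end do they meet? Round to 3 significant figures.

In equal time, each gas travels a distance ∝ its rate ∝ 1/√M, so d_CO/d_CO₂ = √(M_CO₂/M_CO) = √(44.01/28.01) = 1.253.
With d_CO + d_CO₂ = 113 cm, d_CO₂ = 113/(1 + 1.253) = 50.14 cm.
d_CO = 113 − 50.14 = 62.9 cm.

62.9 cm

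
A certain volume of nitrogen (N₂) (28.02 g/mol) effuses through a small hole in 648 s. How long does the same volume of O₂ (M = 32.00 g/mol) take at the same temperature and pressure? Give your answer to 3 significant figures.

From Graham's law, t_O₂/t_N₂ = √(M_O₂/M_N₂) = √(32.00/28.02) = √1.142 = 1.069.
So the time for O₂ is 648 × 1.069 = 692 s.

692 s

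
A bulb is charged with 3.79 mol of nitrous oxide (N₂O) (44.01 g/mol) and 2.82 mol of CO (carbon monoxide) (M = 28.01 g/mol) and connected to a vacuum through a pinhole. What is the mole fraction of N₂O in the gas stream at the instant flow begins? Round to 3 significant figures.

The effusion rate of species i is ∝ p_i/√M_i ∝ n_i/√M_i.
So x_N₂O in the escaping gas = (n_N₂O/√M_N₂O) / Σ(n_i/√M_i)
= (3.79/√44.01) / (3.79/√44.01 + 2.82/√28.01) = 0.5713/(0.5713 + 0.5328) = 0.517.

0.517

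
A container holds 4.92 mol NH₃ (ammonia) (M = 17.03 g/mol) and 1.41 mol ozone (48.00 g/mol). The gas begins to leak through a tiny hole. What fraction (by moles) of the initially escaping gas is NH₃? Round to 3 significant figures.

The effusion rate of species i is ∝ p_i/√M_i ∝ n_i/√M_i.
Mole fraction of NH₃ in the effusate = (n_NH₃/√M_NH₃) / (n_NH₃/√M_NH₃ + n_O₃/√M_O₃)
= (4.92/√17.03) / (4.92/√17.03 + 1.41/√48.00) = 1.192/(1.192 + 0.2035) = 0.854.

0.854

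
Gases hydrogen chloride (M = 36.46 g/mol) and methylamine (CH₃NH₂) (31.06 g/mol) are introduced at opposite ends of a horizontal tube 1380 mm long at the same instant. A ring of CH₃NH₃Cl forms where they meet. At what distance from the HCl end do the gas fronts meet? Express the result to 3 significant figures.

662 mm

Distances travelled in equal time are proportional to diffusion rates, so d_HCl/d_CH₃NH₂ = √(M_CH₃NH₂/M_HCl) = √(31.06/36.46) = 0.9230.
With d_HCl + d_CH₃NH₂ = 1380 mm, d_CH₃NH₂ = 1380/(1 + 0.9230) = 717.6 mm.
d_HCl = 1380 − 717.6 = 662 mm.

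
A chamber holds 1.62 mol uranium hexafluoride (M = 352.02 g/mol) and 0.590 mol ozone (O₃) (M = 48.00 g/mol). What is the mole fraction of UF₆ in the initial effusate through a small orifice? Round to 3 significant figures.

0.503

Effusion rate of each component ∝ n_i/√M_i (partial pressure × 1/√M).
So x_UF₆ in the escaping gas = (n_UF₆/√M_UF₆) / Σ(n_i/√M_i)
= (1.62/√352.02) / (1.62/√352.02 + 0.590/√48.00) = 0.08634/(0.08634 + 0.08516) = 0.503.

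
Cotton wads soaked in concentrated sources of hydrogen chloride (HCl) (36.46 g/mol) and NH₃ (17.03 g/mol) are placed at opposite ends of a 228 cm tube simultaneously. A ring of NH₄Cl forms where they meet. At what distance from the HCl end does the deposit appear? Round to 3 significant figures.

In equal time, each gas travels a distance ∝ its rate ∝ 1/√M, so d_HCl/d_NH₃ = √(M_NH₃/M_HCl) = √(17.03/36.46) = 0.6834.
With d_HCl + d_NH₃ = 228 cm, d_NH₃ = 228/(1 + 0.6834) = 135.4 cm.
d_HCl = 228 − 135.4 = 92.6 cm.

92.6 cm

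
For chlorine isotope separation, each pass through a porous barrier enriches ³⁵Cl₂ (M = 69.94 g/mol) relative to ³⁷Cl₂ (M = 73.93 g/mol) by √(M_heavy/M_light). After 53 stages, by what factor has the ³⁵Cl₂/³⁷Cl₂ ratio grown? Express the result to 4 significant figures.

The single-stage factor is √(M_heavy/M_light), so 53 stages give [√(73.93/69.94)]^53 = (73.93/69.94)^(53/2).
= 1.05705^(53/2) = 4.350.

4.350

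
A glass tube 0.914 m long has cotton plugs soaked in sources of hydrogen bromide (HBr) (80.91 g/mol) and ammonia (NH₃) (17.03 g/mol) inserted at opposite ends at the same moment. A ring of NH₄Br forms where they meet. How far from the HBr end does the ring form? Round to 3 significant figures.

Graham's law gives d_HBr/d_NH₃ = rate_HBr/rate_NH₃ = √(M_NH₃/M_HBr) = √(17.03/80.91) = 0.4588.
With d_HBr + d_NH₃ = 0.914 m, d_NH₃ = 0.914/(1 + 0.4588) = 0.6266 m.
d_HBr = 0.914 − 0.6266 = 0.287 m.

0.287 m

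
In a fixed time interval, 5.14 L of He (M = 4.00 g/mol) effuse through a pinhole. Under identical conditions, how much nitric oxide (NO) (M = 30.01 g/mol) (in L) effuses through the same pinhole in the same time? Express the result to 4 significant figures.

1.877 L

Since effusion rate ∝ 1/√M, rate_NO/rate_He = √(M_He/M_NO) = √(4.00/30.01) = √0.1333 = 0.3651.
So the volume for NO is 5.14 × 0.3651 = 1.877 L.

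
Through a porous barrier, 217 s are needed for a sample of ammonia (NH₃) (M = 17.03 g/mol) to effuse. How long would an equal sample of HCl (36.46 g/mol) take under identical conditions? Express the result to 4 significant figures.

From Graham's law, t_HCl/t_NH₃ = √(M_HCl/M_NH₃) = √(36.46/17.03) = √2.141 = 1.463.
So the time for HCl is 217 × 1.463 = 317.5 s.

317.5 s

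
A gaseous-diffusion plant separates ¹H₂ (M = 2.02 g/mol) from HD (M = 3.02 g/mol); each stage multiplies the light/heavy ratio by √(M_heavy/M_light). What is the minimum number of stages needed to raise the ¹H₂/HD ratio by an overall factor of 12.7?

Per stage α = (3.02/2.02)^(1/2) = 1.49505^0.5, giving ln α = 0.2011.
Need α^N ≥ 12.7 ⇒ N ≥ ln(12.7) / ln α = 2.542 / 0.2011 = 12.64.
Minimum whole number of stages: N = 13.

13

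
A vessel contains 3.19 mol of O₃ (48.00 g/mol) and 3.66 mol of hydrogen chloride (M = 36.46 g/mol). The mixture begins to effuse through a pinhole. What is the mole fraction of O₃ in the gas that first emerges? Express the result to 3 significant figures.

0.432

The effusion rate of species i is ∝ p_i/√M_i ∝ n_i/√M_i.
So x_O₃ in the escaping gas = (n_O₃/√M_O₃) / Σ(n_i/√M_i)
= (3.19/√48.00) / (3.19/√48.00 + 3.66/√36.46) = 0.4604/(0.4604 + 0.6061) = 0.432.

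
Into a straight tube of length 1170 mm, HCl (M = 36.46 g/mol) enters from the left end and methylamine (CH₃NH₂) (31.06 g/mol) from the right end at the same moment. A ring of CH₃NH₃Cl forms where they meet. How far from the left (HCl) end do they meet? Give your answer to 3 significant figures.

562 mm

Distances travelled in equal time are proportional to diffusion rates, so d_HCl/d_CH₃NH₂ = √(M_CH₃NH₂/M_HCl) = √(31.06/36.46) = 0.9230.
With d_HCl + d_CH₃NH₂ = 1170 mm, d_CH₃NH₂ = 1170/(1 + 0.9230) = 608.4 mm.
d_HCl = 1170 − 608.4 = 562 mm.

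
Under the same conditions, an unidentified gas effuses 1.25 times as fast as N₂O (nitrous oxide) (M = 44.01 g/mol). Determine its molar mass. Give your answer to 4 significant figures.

28.17 g/mol

Since effusion rate ∝ 1/√M, rate_X/rate_N₂O = √(M_N₂O/M_X).
1.25 = √(44.01/M_X)
M_X = 44.01 / 1.25² = 44.01 / 1.562 = 28.17 g/mol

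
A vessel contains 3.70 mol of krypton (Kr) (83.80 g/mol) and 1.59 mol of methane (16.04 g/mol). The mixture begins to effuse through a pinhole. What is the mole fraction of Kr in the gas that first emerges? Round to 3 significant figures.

Rate_i ∝ x_i/√M_i (Graham's law weighted by mole fraction), so the effusate composition follows n_i/√M_i.
Mole fraction of Kr in the effusate = (n_Kr/√M_Kr) / (n_Kr/√M_Kr + n_CH₄/√M_CH₄)
= (3.70/√83.80) / (3.70/√83.80 + 1.59/√16.04) = 0.4042/(0.4042 + 0.3970) = 0.504.

0.504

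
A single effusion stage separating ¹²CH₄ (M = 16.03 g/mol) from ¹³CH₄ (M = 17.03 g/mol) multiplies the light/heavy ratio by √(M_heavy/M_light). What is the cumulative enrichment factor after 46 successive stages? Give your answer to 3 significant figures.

4.02

The single-stage factor is √(M_heavy/M_light), so 46 stages give [√(17.03/16.03)]^46 = (17.03/16.03)^(46/2).
= 1.06238^23 = 4.02.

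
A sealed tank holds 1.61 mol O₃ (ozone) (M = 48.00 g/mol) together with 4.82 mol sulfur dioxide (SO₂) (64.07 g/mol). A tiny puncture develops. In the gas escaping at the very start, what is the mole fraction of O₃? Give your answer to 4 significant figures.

Effusion rate of each component ∝ n_i/√M_i (partial pressure × 1/√M).
Mole fraction of O₃ in the effusate = (n_O₃/√M_O₃) / (n_O₃/√M_O₃ + n_SO₂/√M_SO₂)
= (1.61/√48.00) / (1.61/√48.00 + 4.82/√64.07) = 0.2324/(0.2324 + 0.6022) = 0.2785.

0.2785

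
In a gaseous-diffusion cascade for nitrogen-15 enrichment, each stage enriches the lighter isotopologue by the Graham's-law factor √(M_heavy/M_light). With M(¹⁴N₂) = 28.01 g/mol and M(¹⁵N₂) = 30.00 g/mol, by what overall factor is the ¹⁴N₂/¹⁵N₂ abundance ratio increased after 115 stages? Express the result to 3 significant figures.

51.8

After 115 stages the ratio has grown by (√(30.00/28.01))^115 = (30.00/28.01)^(115/2).
= 1.07105^(115/2) = 51.8.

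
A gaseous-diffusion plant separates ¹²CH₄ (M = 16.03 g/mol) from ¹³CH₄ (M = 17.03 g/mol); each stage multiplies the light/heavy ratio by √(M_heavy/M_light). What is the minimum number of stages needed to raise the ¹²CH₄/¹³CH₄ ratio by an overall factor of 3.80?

With α = √(17.03/16.03) per stage, ln α = ½ ln(1.06238) = 0.03026.
Need α^N ≥ 3.80 ⇒ N ≥ ln(3.80) / ln α = 1.335 / 0.03026 = 44.12.
So at least 45 stages are needed.

45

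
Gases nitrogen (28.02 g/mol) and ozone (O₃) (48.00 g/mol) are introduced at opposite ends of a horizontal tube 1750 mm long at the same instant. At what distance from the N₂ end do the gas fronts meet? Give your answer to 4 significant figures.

992.0 mm

Graham's law gives d_N₂/d_O₃ = rate_N₂/rate_O₃ = √(M_O₃/M_N₂) = √(48.00/28.02) = 1.309.
With d_N₂ + d_O₃ = 1750 mm, d_O₃ = 1750/(1 + 1.309) = 758.0 mm.
d_N₂ = 1750 − 758.0 = 992.0 mm.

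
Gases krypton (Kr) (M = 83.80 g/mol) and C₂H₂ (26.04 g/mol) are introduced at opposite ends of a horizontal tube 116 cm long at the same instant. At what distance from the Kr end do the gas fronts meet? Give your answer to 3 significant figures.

41.5 cm

Graham's law gives d_Kr/d_C₂H₂ = rate_Kr/rate_C₂H₂ = √(M_C₂H₂/M_Kr) = √(26.04/83.80) = 0.5574.
With d_Kr + d_C₂H₂ = 116 cm, d_C₂H₂ = 116/(1 + 0.5574) = 74.48 cm.
d_Kr = 116 − 74.48 = 41.5 cm.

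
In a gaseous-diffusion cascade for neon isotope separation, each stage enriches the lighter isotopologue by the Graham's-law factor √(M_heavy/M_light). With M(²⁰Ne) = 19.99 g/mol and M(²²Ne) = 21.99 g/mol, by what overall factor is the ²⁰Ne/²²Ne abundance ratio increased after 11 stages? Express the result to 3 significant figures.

1.69

Overall factor = α^11 with α = √(21.99/19.99), i.e. (21.99/19.99)^(11/2).
= 1.10005^(11/2) = 1.69.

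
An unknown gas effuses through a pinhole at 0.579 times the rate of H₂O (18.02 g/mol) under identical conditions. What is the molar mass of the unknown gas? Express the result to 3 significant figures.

53.8 g/mol

Graham's law gives rate_X/rate_H₂O = √(M_H₂O/M_X).
0.579 = √(18.02/M_X)
M_X = 18.02 / 0.579² = 18.02 / 0.3352 = 53.8 g/mol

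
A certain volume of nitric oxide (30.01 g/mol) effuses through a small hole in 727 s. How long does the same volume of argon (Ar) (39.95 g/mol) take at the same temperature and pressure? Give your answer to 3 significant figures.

839 s

Using Graham's law: t_Ar/t_NO = √(M_Ar/M_NO) = √(39.95/30.01) = √1.331 = 1.154.
So the time for Ar is 727 × 1.154 = 839 s.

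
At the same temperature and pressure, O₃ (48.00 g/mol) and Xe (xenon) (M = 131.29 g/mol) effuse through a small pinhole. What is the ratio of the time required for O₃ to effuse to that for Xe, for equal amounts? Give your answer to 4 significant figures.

0.6047

By Graham's law, t_O₃/t_Xe = √(M_O₃/M_Xe) = √(48.00/131.29) = √0.3656 = 0.6047.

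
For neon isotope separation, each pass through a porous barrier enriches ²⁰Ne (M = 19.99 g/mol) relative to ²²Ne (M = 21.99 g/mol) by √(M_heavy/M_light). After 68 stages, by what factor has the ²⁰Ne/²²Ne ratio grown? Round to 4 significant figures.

25.59

Each stage multiplies the ratio by α = √(21.99/19.99), so after 68 stages the overall factor is α^68 = (21.99/19.99)^(68/2).
= 1.10005^34 = 25.59.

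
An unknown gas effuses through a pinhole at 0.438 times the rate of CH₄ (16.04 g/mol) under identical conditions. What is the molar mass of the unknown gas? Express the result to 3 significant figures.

From Graham's law, rate_X/rate_CH₄ = √(M_CH₄/M_X).
0.438 = √(16.04/M_X)
M_X = 16.04 / 0.438² = 16.04 / 0.1918 = 83.6 g/mol

83.6 g/mol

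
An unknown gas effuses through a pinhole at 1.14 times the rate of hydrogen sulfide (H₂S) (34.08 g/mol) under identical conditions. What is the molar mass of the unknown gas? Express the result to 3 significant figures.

Using Graham's law: rate_X/rate_H₂S = √(M_H₂S/M_X).
1.14 = √(34.08/M_X)
M_X = 34.08 / 1.14² = 34.08 / 1.300 = 26.2 g/mol

26.2 g/mol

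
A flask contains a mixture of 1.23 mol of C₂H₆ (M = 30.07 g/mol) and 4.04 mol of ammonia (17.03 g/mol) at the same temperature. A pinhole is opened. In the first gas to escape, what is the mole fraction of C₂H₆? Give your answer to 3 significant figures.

Effusion rate of each component ∝ n_i/√M_i (partial pressure × 1/√M).
x_C₂H₆(eff) = (n_C₂H₆/√M_C₂H₆) / (n_C₂H₆/√M_C₂H₆ + n_NH₃/√M_NH₃)
= (1.23/√30.07) / (1.23/√30.07 + 4.04/√17.03) = 0.2243/(0.2243 + 0.9790) = 0.186.

0.186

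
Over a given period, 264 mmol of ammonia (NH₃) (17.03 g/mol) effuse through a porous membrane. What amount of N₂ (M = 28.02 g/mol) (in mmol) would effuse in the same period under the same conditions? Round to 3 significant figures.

206 mmol

Graham's law gives rate_N₂/rate_NH₃ = √(M_NH₃/M_N₂) = √(17.03/28.02) = √0.6078 = 0.7796.
So the amount for N₂ is 264 × 0.7796 = 206 mmol.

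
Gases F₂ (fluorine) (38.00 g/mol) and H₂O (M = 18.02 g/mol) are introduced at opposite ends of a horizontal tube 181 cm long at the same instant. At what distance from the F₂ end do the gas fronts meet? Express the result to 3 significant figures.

73.8 cm

In equal time, each gas travels a distance ∝ its rate ∝ 1/√M, so d_F₂/d_H₂O = √(M_H₂O/M_F₂) = √(18.02/38.00) = 0.6886.
With d_F₂ + d_H₂O = 181 cm, d_H₂O = 181/(1 + 0.6886) = 107.2 cm.
d_F₂ = 181 − 107.2 = 73.8 cm.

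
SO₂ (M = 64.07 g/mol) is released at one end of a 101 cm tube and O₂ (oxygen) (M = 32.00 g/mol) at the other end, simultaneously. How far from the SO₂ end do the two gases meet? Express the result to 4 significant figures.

The fronts meet when d_SO₂ + d_O₂ = L with d_SO₂/d_O₂ = √(M_O₂/M_SO₂) (Graham's law). Here √(M_O₂/M_SO₂) = √(32.00/64.07) = 0.7067.
With d_SO₂ + d_O₂ = 101 cm, d_O₂ = 101/(1 + 0.7067) = 59.18 cm.
d_SO₂ = 101 − 59.18 = 41.82 cm.

41.82 cm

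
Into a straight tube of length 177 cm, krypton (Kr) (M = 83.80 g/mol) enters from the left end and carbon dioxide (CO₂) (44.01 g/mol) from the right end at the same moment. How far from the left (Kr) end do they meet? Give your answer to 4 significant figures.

74.37 cm

In equal time, each gas travels a distance ∝ its rate ∝ 1/√M, so d_Kr/d_CO₂ = √(M_CO₂/M_Kr) = √(44.01/83.80) = 0.7247.
With d_Kr + d_CO₂ = 177 cm, d_CO₂ = 177/(1 + 0.7247) = 102.6 cm.
d_Kr = 177 − 102.6 = 74.37 cm.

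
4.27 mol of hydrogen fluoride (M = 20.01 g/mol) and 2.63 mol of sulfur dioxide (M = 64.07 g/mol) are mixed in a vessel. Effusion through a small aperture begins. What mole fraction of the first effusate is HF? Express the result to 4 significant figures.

0.7439

Effusion rate of each component ∝ n_i/√M_i (partial pressure × 1/√M).
x_HF(eff) = (n_HF/√M_HF) / (n_HF/√M_HF + n_SO₂/√M_SO₂)
= (4.27/√20.01) / (4.27/√20.01 + 2.63/√64.07) = 0.9546/(0.9546 + 0.3286) = 0.7439.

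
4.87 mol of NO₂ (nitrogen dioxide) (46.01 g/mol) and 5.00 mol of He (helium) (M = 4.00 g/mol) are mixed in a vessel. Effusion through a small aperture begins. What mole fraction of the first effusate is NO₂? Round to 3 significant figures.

Rate_i ∝ x_i/√M_i (Graham's law weighted by mole fraction), so the effusate composition follows n_i/√M_i.
x_NO₂(eff) = (n_NO₂/√M_NO₂) / (n_NO₂/√M_NO₂ + n_He/√M_He)
= (4.87/√46.01) / (4.87/√46.01 + 5.00/√4.00) = 0.7180/(0.7180 + 2.500) = 0.223.

0.223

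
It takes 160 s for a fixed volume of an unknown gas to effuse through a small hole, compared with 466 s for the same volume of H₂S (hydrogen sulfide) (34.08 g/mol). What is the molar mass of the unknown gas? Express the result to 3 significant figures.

By Graham's law, t_X/t_H₂S = √(M_X/M_H₂S).
160/466 = 0.3433 = √(M_X/34.08)
M_X = 34.08 × 0.3433² = 34.08 × 0.1179 = 4.02 g/mol

4.02 g/mol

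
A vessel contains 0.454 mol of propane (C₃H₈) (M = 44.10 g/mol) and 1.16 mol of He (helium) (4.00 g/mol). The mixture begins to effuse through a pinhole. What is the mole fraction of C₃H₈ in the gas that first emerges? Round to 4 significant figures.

0.1054

The effusion rate of species i is ∝ p_i/√M_i ∝ n_i/√M_i.
Mole fraction of C₃H₈ in the effusate = (n_C₃H₈/√M_C₃H₈) / (n_C₃H₈/√M_C₃H₈ + n_He/√M_He)
= (0.454/√44.10) / (0.454/√44.10 + 1.16/√4.00) = 0.06837/(0.06837 + 0.5800) = 0.1054.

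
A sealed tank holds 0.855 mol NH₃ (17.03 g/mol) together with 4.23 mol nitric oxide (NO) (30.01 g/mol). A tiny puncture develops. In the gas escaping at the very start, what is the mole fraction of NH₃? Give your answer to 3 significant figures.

Each component's effusion rate ∝ (its partial pressure)·(1/√M) ∝ n_i/√M_i.
Mole fraction of NH₃ in the effusate = (n_NH₃/√M_NH₃) / (n_NH₃/√M_NH₃ + n_NO/√M_NO)
= (0.855/√17.03) / (0.855/√17.03 + 4.23/√30.01) = 0.2072/(0.2072 + 0.7722) = 0.212.

0.212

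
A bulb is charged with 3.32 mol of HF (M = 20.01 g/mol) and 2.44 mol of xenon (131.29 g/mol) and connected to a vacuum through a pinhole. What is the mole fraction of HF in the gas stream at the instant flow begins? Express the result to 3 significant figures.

0.777

Rate_i ∝ x_i/√M_i (Graham's law weighted by mole fraction), so the effusate composition follows n_i/√M_i.
x_HF(eff) = (n_HF/√M_HF) / (n_HF/√M_HF + n_Xe/√M_Xe)
= (3.32/√20.01) / (3.32/√20.01 + 2.44/√131.29) = 0.7422/(0.7422 + 0.2129) = 0.777.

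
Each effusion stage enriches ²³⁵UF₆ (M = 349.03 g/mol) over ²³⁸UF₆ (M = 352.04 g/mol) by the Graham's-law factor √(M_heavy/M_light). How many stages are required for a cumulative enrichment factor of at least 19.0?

686

Single-stage factor α = √(352.04/349.03), so ln α = ½ ln(1.00862) = 0.004293.
Need α^N ≥ 19.0 ⇒ N ≥ ln(19.0) / ln α = 2.944 / 0.004293 = 685.80.
Rounding up, N = 686 stages.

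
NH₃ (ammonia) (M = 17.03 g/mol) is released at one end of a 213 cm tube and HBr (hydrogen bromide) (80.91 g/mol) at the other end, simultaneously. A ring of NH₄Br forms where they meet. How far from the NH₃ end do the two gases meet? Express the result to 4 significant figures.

146.0 cm

Distances travelled in equal time are proportional to diffusion rates, so d_NH₃/d_HBr = √(M_HBr/M_NH₃) = √(80.91/17.03) = 2.180.
With d_NH₃ + d_HBr = 213 cm, d_HBr = 213/(1 + 2.180) = 66.99 cm.
d_NH₃ = 213 − 66.99 = 146.0 cm.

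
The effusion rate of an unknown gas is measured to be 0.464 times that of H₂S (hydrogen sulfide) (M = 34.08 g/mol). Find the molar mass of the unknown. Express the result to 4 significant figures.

By Graham's law, rate_X/rate_H₂S = √(M_H₂S/M_X).
0.464 = √(34.08/M_X)
M_X = 34.08 / 0.464² = 34.08 / 0.2153 = 158.3 g/mol

158.3 g/mol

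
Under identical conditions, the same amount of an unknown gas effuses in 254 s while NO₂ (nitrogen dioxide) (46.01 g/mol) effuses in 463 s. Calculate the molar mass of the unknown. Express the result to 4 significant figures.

13.85 g/mol

Since effusion rate ∝ 1/√M, t_X/t_NO₂ = √(M_X/M_NO₂).
254/463 = 0.5486 = √(M_X/46.01)
M_X = 46.01 × 0.5486² = 46.01 × 0.3010 = 13.85 g/mol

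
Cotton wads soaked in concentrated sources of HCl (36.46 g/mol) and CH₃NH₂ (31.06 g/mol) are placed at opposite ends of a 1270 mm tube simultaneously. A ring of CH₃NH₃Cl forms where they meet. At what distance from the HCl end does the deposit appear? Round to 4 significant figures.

609.6 mm

In equal time, each gas travels a distance ∝ its rate ∝ 1/√M, so d_HCl/d_CH₃NH₂ = √(M_CH₃NH₂/M_HCl) = √(31.06/36.46) = 0.9230.
With d_HCl + d_CH₃NH₂ = 1270 mm, d_CH₃NH₂ = 1270/(1 + 0.9230) = 660.4 mm.
d_HCl = 1270 − 660.4 = 609.6 mm.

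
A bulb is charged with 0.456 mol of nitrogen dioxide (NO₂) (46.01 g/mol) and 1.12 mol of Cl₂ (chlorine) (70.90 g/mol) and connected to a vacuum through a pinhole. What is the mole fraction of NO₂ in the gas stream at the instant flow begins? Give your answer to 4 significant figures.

0.3357

Rate_i ∝ x_i/√M_i (Graham's law weighted by mole fraction), so the effusate composition follows n_i/√M_i.
x_NO₂(eff) = (n_NO₂/√M_NO₂) / (n_NO₂/√M_NO₂ + n_Cl₂/√M_Cl₂)
= (0.456/√46.01) / (0.456/√46.01 + 1.12/√70.90) = 0.06723/(0.06723 + 0.1330) = 0.3357.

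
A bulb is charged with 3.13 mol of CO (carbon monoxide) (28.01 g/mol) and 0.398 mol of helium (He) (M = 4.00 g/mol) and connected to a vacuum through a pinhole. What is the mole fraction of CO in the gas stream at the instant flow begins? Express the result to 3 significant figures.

0.748

The effusion rate of species i is ∝ p_i/√M_i ∝ n_i/√M_i.
So x_CO in the escaping gas = (n_CO/√M_CO) / Σ(n_i/√M_i)
= (3.13/√28.01) / (3.13/√28.01 + 0.398/√4.00) = 0.5914/(0.5914 + 0.1990) = 0.748.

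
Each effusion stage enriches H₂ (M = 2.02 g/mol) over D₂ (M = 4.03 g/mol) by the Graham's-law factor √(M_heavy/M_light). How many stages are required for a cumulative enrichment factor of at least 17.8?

With α = √(4.03/2.02) per stage, ln α = ½ ln(1.99505) = 0.3453.
Need α^N ≥ 17.8 ⇒ N ≥ ln(17.8) / ln α = 2.879 / 0.3453 = 8.34.
Rounding up, N = 9 stages.

9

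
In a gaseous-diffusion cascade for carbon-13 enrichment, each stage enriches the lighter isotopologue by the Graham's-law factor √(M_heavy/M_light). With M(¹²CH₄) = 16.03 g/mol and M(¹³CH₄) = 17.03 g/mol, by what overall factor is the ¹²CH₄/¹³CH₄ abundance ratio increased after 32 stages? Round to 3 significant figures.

2.63

Overall factor = α^32 with α = √(17.03/16.03), i.e. (17.03/16.03)^(32/2).
= 1.06238^16 = 2.63.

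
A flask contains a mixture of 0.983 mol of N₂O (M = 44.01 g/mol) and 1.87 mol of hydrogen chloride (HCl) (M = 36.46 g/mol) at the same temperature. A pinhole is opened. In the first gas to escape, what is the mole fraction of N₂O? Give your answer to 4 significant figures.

The effusion rate of species i is ∝ p_i/√M_i ∝ n_i/√M_i.
So x_N₂O in the escaping gas = (n_N₂O/√M_N₂O) / Σ(n_i/√M_i)
= (0.983/√44.01) / (0.983/√44.01 + 1.87/√36.46) = 0.1482/(0.1482 + 0.3097) = 0.3236.

0.3236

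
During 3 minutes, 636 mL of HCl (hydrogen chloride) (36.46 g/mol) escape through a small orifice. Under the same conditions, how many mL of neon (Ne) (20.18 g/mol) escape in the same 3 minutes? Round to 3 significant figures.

From Graham's law, rate_Ne/rate_HCl = √(M_HCl/M_Ne) = √(36.46/20.18) = √1.807 = 1.344.
So the volume for Ne is 636 × 1.344 = 855 mL.

855 mL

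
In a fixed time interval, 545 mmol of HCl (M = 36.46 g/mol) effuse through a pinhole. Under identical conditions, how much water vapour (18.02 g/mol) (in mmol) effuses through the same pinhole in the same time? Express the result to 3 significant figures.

From Graham's law, rate_H₂O/rate_HCl = √(M_HCl/M_H₂O) = √(36.46/18.02) = √2.023 = 1.422.
So the amount for H₂O is 545 × 1.422 = 775 mmol.

775 mmol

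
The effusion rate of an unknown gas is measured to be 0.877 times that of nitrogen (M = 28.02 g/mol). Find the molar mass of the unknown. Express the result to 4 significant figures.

Since effusion rate ∝ 1/√M, rate_X/rate_N₂ = √(M_N₂/M_X).
0.877 = √(28.02/M_X)
M_X = 28.02 / 0.877² = 28.02 / 0.7691 = 36.43 g/mol

36.43 g/mol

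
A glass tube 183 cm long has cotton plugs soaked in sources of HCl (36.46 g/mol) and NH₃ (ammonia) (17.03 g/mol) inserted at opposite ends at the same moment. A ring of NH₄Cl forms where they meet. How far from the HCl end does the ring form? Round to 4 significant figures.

The fronts meet when d_HCl + d_NH₃ = L with d_HCl/d_NH₃ = √(M_NH₃/M_HCl) (Graham's law). Here √(M_NH₃/M_HCl) = √(17.03/36.46) = 0.6834.
With d_HCl + d_NH₃ = 183 cm, d_NH₃ = 183/(1 + 0.6834) = 108.7 cm.
d_HCl = 183 − 108.7 = 74.29 cm.

74.29 cm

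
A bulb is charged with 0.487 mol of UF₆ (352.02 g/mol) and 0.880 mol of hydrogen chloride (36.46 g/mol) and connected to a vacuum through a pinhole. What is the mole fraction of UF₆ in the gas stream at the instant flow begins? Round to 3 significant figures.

Rate_i ∝ x_i/√M_i (Graham's law weighted by mole fraction), so the effusate composition follows n_i/√M_i.
x_UF₆(eff) = (n_UF₆/√M_UF₆) / (n_UF₆/√M_UF₆ + n_HCl/√M_HCl)
= (0.487/√352.02) / (0.487/√352.02 + 0.880/√36.46) = 0.02596/(0.02596 + 0.1457) = 0.151.

0.151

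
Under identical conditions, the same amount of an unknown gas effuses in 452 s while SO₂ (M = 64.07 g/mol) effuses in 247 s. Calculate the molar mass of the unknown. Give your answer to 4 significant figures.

Since effusion rate ∝ 1/√M, t_X/t_SO₂ = √(M_X/M_SO₂).
452/247 = 1.830 = √(M_X/64.07)
M_X = 64.07 × 1.830² = 64.07 × 3.349 = 214.6 g/mol

214.6 g/mol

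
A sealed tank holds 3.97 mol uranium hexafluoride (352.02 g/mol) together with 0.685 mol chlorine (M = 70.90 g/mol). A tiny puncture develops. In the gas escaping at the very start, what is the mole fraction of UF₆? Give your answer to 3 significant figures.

Rate_i ∝ x_i/√M_i (Graham's law weighted by mole fraction), so the effusate composition follows n_i/√M_i.
x_UF₆(eff) = (n_UF₆/√M_UF₆) / (n_UF₆/√M_UF₆ + n_Cl₂/√M_Cl₂)
= (3.97/√352.02) / (3.97/√352.02 + 0.685/√70.90) = 0.2116/(0.2116 + 0.08135) = 0.722.

0.722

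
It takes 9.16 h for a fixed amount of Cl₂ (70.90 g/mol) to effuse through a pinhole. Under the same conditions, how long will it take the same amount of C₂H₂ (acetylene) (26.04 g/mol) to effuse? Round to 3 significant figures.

5.55 h

From Graham's law, t_C₂H₂/t_Cl₂ = √(M_C₂H₂/M_Cl₂) = √(26.04/70.90) = √0.3673 = 0.6060.
So the time for C₂H₂ is 9.16 × 0.6060 = 5.55 h.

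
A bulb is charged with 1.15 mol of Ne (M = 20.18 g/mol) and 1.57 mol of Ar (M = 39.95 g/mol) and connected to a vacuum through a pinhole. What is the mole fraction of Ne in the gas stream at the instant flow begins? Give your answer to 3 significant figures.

0.508

Effusion rate of each component ∝ n_i/√M_i (partial pressure × 1/√M).
So x_Ne in the escaping gas = (n_Ne/√M_Ne) / Σ(n_i/√M_i)
= (1.15/√20.18) / (1.15/√20.18 + 1.57/√39.95) = 0.2560/(0.2560 + 0.2484) = 0.508.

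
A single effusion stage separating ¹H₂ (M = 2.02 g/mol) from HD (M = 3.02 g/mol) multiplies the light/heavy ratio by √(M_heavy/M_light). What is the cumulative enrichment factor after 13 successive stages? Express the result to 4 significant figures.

Each stage multiplies the ratio by α = √(3.02/2.02), so after 13 stages the overall factor is α^13 = (3.02/2.02)^(13/2).
= 1.49505^(13/2) = 13.65.

13.65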